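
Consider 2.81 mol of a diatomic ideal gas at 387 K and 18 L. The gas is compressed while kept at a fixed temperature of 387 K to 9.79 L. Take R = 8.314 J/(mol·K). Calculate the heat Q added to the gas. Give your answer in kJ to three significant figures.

Isothermal ⇒ ΔU = 0, so Q = W = nRT ln(V₂/V₁).
Q = (2.81)(8.314)(387) ln(9.79/18) = 9041 × -0.609 = -5506 J.

Q ≈ -5.51 kJ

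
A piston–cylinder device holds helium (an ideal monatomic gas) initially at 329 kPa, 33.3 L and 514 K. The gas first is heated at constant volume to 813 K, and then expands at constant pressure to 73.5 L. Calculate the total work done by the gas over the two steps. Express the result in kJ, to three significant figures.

W_total ≈ 20.9 kJ

Step 1 (isochoric): W = 0 (constant volume).
After step 1: P = 520.4 kPa (V unchanged).
Step 2 (isobaric): W = PΔV = (520.4 kPa)(73.5 − 33.3 L) = 20919 J.
W_total = 0 + 20919 = 20919 J.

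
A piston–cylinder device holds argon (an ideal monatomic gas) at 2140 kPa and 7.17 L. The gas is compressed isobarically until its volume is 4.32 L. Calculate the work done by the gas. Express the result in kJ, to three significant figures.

Isobaric: W = P ΔV.
W = (2140 kPa)(4.32 − 7.17 L) = (2140)(-2.85) = -6099 J.

W ≈ -6.10 kJ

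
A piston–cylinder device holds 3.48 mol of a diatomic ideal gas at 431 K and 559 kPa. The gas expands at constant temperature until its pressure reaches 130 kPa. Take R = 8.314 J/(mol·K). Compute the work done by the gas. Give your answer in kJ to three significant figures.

Isothermal process: W = nRT ln(V₂/V₁) = nRT ln(P₁/P₂).
W = (3.48)(8.314)(431) × ln(559/130)
  = 12470 × ln(4.3) = 12470 × 1.459
W_by_gas = 18189 J.

W ≈ 18.2 kJ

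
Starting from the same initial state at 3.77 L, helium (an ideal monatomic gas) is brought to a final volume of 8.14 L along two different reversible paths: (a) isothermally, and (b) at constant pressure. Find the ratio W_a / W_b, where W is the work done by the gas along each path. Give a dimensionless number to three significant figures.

Path (a) isothermal: W = P₁V₁ ln(V₂/V₁) → W_a/(P₁V₁) = 0.7697.
Path (b) isobaric: W = P₁(V₂ − V₁) → W_b/(P₁V₁) = 1.159.
W_a / W_b = 0.7697 / 1.159 = 0.664.

W_a / W_b ≈ 0.664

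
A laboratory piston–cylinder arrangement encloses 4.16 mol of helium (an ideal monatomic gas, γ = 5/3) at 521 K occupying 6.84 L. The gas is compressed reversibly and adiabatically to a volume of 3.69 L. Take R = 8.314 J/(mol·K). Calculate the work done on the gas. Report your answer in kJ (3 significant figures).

W ≈ 13.8 kJ

Adiabatic: TV^(γ−1) = const with γ = 5/3.
T₂ = T₁ (V₁/V₂)^(γ−1) = 521 × (6.84/3.69)^0.667 = 521 × 1.509 = 786.2 K.
W_by = nCᵥ(T₁ − T₂) = (4.16)(12.47)(521 − 786.2) = -13758 J.
Work on gas = −W_by = 13758 J.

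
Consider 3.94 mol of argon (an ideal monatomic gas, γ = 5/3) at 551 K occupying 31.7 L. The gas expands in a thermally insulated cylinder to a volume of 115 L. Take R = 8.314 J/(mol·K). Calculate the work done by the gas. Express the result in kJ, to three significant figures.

W ≈ 15.6 kJ

Adiabatic: TV^(γ−1) = const with γ = 5/3.
T₂ = T₁ (V₁/V₂)^(γ−1) = 551 × (31.7/115)^0.667 = 551 × 0.4236 = 233.4 K.
W_by = nCᵥ(T₁ − T₂) = (3.94)(12.47)(551 − 233.4) = 15607 J.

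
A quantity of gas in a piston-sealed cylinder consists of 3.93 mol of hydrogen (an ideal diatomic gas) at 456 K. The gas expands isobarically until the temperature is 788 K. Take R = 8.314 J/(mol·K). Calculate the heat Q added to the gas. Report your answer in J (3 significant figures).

Q ≈ 38000 J

Isobaric: W = nRΔT = (3.93)(8.314)(332) = 10848 J.
ΔU = nCᵥΔT with Cᵥ = 5R/2: ΔU = (3.93)(20.79)(332) = 27119 J.
Q = ΔU + W = 27119 + 10848 = 37967 J.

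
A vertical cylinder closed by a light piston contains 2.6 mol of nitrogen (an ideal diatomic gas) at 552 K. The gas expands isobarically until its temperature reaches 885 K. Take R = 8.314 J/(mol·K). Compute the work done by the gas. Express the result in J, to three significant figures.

Isobaric: W = P ΔV = nR ΔT.
W = (2.6)(8.314)(885 − 552) = 7198 J.

W ≈ 7200 J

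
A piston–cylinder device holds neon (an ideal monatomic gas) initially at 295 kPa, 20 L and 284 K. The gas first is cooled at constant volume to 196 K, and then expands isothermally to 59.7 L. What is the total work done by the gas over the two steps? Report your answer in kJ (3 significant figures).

W_total ≈ 4.45 kJ

Step 1 (isochoric): W = 0 (constant volume).
After step 1: P = 203.6 kPa (V unchanged).
Step 2 (isothermal): W = P₁V₁ ln(V₂/V₁) = (4072) ln(59.7/20) = 4453 J.
W_total = 0 + 4453 = 4453 J.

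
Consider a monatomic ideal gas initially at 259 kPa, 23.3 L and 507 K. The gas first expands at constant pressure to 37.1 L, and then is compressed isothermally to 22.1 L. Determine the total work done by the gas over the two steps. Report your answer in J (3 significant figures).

Step 1 (isobaric): W = PΔV = (259 kPa)(37.1 − 23.3 L) = 3574 J.
After step 1: P = 259 kPa, V = 37.1 L, T = 807.3 K.
Step 2 (isothermal): W = P₁V₁ ln(V₂/V₁) = (9609) ln(22.1/37.1) = -4978 J.
W_total = 3574 − 4978 = -1404 J.

W_total ≈ -1400 J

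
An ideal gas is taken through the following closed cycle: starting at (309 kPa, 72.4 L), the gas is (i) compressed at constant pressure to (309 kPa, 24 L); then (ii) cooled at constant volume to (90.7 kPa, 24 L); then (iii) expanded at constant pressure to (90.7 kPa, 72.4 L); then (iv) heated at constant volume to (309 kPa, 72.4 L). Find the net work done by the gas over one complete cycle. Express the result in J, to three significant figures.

W_net ≈ -10600 J

Constant-volume legs do no work.
W(i) = (309)(24 − 72.4) = -14956 J; W(iii) = (90.7)(72.4 − 24) = 4390 J.
W_net = -14956 + 4390 = -10566 J (the counter-clockwise enclosed area).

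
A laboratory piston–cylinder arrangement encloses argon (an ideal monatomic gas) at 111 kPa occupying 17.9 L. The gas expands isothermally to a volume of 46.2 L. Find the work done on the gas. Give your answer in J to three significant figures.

W ≈ -1880 J

Isothermal: W = nRT ln(V₂/V₁) = P₁V₁ ln(V₂/V₁).
P₁V₁ = (111 kPa)(17.9 L) = 1987 J.
W = 1987 × ln(46.2/17.9) = 1987 × 0.9482
W_by_gas = 1884 J; work on gas = −W_by = -1884 J.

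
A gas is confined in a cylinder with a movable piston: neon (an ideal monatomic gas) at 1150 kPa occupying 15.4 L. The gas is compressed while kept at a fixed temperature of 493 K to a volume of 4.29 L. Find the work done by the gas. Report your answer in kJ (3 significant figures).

Isothermal: W = nRT ln(V₂/V₁) = P₁V₁ ln(V₂/V₁).
P₁V₁ = (1150 kPa)(15.4 L) = 17710 J.
W = 17710 × ln(4.29/15.4) = 17710 × -1.278
W_by_gas = -22635 J.

W ≈ -22.6 kJ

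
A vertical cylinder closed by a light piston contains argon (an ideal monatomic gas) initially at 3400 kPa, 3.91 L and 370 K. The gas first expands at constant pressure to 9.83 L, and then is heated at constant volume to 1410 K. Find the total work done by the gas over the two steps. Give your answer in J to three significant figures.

Step 1 (isobaric): W = PΔV = (3400 kPa)(9.83 − 3.91 L) = 20128 J.
Step 2 (isochoric): W = 0 (constant volume).
W_total = 20128 + 0 = 20128 J.

W_total ≈ 20100 J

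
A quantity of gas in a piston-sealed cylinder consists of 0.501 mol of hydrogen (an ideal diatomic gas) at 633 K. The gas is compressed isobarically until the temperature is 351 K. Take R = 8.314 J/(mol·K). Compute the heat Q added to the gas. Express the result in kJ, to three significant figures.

Isobaric: W = nRΔT = (0.501)(8.314)(-282) = -1175 J.
ΔU = nCᵥΔT with Cᵥ = 5R/2: ΔU = (0.501)(20.79)(-282) = -2937 J.
Q = ΔU + W = -2937 − 1175 = -4111 J.

Q ≈ -4.11 kJ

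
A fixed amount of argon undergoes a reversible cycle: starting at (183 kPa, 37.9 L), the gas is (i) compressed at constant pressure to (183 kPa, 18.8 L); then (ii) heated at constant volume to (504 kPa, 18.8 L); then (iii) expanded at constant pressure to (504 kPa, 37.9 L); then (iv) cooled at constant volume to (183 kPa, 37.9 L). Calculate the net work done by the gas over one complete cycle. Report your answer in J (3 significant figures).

Constant-volume legs do no work.
W(i) = (183)(18.8 − 37.9) = -3495 J; W(iii) = (504)(37.9 − 18.8) = 9626 J.
W_net = -3495 + 9626 = 6131 J (the clockwise enclosed area).

W_net ≈ 6130 J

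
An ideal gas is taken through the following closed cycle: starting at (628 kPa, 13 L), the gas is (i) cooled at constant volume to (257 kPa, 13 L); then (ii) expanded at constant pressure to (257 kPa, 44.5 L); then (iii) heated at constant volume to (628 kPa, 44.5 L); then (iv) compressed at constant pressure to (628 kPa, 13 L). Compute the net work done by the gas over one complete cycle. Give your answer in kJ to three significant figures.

W_net ≈ -11.7 kJ

Constant-volume legs do no work.
W(ii) = (257)(44.5 − 13) = 8096 J; W(iv) = (628)(13 − 44.5) = -19782 J.
W_net = 8096 − 19782 = -11686 J (the counter-clockwise enclosed area).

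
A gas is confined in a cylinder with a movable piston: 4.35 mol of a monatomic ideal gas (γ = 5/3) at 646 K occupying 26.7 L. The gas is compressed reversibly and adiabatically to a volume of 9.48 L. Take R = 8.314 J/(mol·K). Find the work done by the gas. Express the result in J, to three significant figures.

W ≈ -34800 J

Adiabatic: TV^(γ−1) = const with γ = 5/3.
T₂ = T₁ (V₁/V₂)^(γ−1) = 646 × (26.7/9.48)^0.667 = 646 × 1.994 = 1288 K.
W_by = nCᵥ(T₁ − T₂) = (4.35)(12.47)(646 − 1288) = -34847 J.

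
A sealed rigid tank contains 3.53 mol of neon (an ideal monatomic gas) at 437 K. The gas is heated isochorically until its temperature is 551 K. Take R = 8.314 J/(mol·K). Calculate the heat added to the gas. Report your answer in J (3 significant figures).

Constant volume ⇒ W = 0, so Q = ΔU = nCᵥΔT with Cᵥ = 3R/2 = 12.47 J/(mol·K).
ΔU = (3.53)(12.47)(551 − 437) = 5019 J.

Q ≈ 5020 J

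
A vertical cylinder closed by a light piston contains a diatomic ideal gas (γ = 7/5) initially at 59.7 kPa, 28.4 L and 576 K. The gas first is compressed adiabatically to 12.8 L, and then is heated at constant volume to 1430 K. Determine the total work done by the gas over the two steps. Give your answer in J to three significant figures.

Step 1 (adiabatic): W = (P₁V₁ − P₂V₂)/(γ−1) = (1695 − 2332)/0.4 = -1591 J.
Step 2 (isochoric): W = 0 (constant volume).
W_total = -1591 + 0 = -1591 J.

W_total ≈ -1590 J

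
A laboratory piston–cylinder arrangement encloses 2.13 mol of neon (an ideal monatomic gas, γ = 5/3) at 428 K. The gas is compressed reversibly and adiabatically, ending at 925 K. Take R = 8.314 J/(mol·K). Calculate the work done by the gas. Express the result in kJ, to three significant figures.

Adiabatic ⇒ Q = 0, so W_by = −ΔU = nCᵥ(T₁ − T₂).
Cᵥ = 3R/2 = 12.47 J/(mol·K).
W = (2.13)(12.47)(428 − 925) = -13202 J.

W ≈ -13.2 kJ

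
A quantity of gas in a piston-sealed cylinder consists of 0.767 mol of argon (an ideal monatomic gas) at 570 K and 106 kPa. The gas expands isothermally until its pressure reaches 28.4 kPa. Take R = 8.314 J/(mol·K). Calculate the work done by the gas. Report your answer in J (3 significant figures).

W ≈ 4790 J

Isothermal process: W = nRT ln(V₂/V₁) = nRT ln(P₁/P₂).
W = (0.767)(8.314)(570) × ln(106/28.4)
  = 3635 × ln(3.732) = 3635 × 1.317
W_by_gas = 4787 J.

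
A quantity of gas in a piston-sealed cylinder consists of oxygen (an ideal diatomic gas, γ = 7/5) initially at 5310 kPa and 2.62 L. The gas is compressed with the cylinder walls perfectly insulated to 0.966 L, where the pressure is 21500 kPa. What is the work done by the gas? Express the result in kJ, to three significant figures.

W ≈ -17.1 kJ

Adiabatic: W = (P₁V₁ − P₂V₂)/(γ − 1) with γ = 7/5.
P₁V₁ = 13912 J, P₂V₂ = 20769 J.
W = (13912 − 20769) / 0.4 = -17142 J.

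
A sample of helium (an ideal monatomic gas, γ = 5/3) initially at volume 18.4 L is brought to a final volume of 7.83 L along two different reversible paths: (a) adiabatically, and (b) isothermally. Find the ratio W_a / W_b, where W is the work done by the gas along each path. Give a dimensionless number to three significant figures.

Path (a) adiabatic: W = P₁V₁(1 − (V₁/V₂)^(γ−1))/(γ−1) → W_a/(P₁V₁) = -1.151.
Path (b) isothermal: W = P₁V₁ ln(V₂/V₁) → W_b/(P₁V₁) = -0.8544.
W_a / W_b = -1.151 / -0.8544 = 1.348.

W_a / W_b ≈ 1.35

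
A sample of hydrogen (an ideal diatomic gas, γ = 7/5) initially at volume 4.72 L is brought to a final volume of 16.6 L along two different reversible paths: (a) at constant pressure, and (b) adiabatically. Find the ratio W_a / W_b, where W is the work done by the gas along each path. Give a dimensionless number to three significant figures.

Path (a) isobaric: W = P₁(V₂ − V₁) → W_a/(P₁V₁) = 2.517.
Path (b) adiabatic: W = P₁V₁(1 − (V₁/V₂)^(γ−1))/(γ−1) → W_b/(P₁V₁) = 0.9883.
W_a / W_b = 2.517 / 0.9883 = 2.547.

W_a / W_b ≈ 2.55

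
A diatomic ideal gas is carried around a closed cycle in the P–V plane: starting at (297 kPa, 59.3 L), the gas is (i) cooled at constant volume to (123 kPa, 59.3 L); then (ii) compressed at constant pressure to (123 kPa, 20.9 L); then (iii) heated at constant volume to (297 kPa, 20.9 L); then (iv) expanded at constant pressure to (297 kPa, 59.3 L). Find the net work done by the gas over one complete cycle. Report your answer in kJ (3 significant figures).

Constant-volume legs do no work.
W(ii) = (123)(20.9 − 59.3) = -4723 J; W(iv) = (297)(59.3 − 20.9) = 11405 J.
W_net = -4723 + 11405 = 6682 J (the clockwise enclosed area).

W_net ≈ 6.68 kJ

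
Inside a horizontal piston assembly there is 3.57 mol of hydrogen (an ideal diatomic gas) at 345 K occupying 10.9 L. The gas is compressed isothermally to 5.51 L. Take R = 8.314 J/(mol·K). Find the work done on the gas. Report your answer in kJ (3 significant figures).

W ≈ 6.99 kJ

Isothermal: W = nRT ln(V₂/V₁).
W = (3.57)(8.314)(345) × ln(5.51/10.9)
  = 10240 × -0.6822
W_by_gas = -6986 J; work on gas = −W_by = 6986 J.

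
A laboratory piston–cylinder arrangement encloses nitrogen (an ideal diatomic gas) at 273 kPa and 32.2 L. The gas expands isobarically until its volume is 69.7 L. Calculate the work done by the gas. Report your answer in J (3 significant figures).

Isobaric: W = P ΔV.
W = (273 kPa)(69.7 − 32.2 L) = (273)(37.5) = 10238 J.

W ≈ 10200 J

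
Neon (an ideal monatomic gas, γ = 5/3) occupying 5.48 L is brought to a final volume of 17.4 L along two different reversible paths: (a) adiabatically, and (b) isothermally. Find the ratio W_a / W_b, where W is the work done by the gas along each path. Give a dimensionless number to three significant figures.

Path (a) adiabatic: W = P₁V₁(1 − (V₁/V₂)^(γ−1))/(γ−1) → W_a/(P₁V₁) = 0.8056.
Path (b) isothermal: W = P₁V₁ ln(V₂/V₁) → W_b/(P₁V₁) = 1.155.
W_a / W_b = 0.8056 / 1.155 = 0.6973.

W_a / W_b ≈ 0.697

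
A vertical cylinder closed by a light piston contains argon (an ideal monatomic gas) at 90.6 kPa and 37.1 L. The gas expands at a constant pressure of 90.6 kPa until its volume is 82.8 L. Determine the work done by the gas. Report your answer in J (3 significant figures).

Isobaric: W = P ΔV.
W = (90.6 kPa)(82.8 − 37.1 L) = (90.6)(45.7) = 4140 J.

W ≈ 4140 J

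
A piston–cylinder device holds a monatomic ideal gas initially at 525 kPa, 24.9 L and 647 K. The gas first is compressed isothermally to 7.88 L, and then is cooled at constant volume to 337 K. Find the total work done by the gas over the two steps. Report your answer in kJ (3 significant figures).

W_total ≈ -15.0 kJ

Step 1 (isothermal): W = P₁V₁ ln(V₂/V₁) = (13072) ln(7.88/24.9) = -15040 J.
Step 2 (isochoric): W = 0 (constant volume).
W_total = -15040 + 0 = -15040 J.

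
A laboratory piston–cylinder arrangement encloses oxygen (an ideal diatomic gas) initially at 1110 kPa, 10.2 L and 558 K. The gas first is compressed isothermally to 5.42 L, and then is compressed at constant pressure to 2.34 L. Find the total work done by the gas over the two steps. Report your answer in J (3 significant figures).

Step 1 (isothermal): W = P₁V₁ ln(V₂/V₁) = (11322) ln(5.42/10.2) = -7159 J.
After step 1: P = 2089 kPa, V = 5.42 L, T = 558 K.
Step 2 (isobaric): W = PΔV = (2089 kPa)(2.34 − 5.42 L) = -6434 J.
W_total = -7159 − 6434 = -13593 J.

W_total ≈ -13600 J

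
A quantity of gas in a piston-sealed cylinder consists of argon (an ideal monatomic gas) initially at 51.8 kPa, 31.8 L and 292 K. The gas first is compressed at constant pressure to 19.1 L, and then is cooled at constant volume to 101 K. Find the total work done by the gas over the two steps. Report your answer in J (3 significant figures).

Step 1 (isobaric): W = PΔV = (51.8 kPa)(19.1 − 31.8 L) = -657.9 J.
Step 2 (isochoric): W = 0 (constant volume).
W_total = -657.9 + 0 = -657.9 J.

W_total ≈ -658 J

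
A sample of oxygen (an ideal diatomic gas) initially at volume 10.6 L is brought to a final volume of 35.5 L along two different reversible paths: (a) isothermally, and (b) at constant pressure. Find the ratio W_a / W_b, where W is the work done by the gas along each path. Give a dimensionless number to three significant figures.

W_a / W_b ≈ 0.515

Path (a) isothermal: W = P₁V₁ ln(V₂/V₁) → W_a/(P₁V₁) = 1.209.
Path (b) isobaric: W = P₁(V₂ − V₁) → W_b/(P₁V₁) = 2.349.
W_a / W_b = 1.209 / 2.349 = 0.5145.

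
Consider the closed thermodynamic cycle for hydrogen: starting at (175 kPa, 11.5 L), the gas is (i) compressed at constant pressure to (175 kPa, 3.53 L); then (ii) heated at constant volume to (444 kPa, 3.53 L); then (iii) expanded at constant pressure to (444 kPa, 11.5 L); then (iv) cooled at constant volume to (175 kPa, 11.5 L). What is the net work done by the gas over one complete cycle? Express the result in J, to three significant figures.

W_net ≈ 2140 J

Constant-volume legs do no work.
W(i) = (175)(3.53 − 11.5) = -1395 J; W(iii) = (444)(11.5 − 3.53) = 3539 J.
W_net = -1395 + 3539 = 2144 J (the clockwise enclosed area).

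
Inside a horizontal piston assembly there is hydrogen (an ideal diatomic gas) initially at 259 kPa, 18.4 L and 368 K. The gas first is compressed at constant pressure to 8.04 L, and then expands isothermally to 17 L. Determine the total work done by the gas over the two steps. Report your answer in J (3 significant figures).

Step 1 (isobaric): W = PΔV = (259 kPa)(8.04 − 18.4 L) = -2683 J.
After step 1: P = 259 kPa, V = 8.04 L, T = 160.8 K.
Step 2 (isothermal): W = P₁V₁ ln(V₂/V₁) = (2082) ln(17/8.04) = 1559 J.
W_total = -2683 + 1559 = -1124 J.

W_total ≈ -1120 J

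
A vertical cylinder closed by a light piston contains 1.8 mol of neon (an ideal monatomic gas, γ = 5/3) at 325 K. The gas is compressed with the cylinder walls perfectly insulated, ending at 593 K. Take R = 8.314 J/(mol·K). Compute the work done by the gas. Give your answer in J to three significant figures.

Adiabatic ⇒ Q = 0, so W_by = −ΔU = nCᵥ(T₁ − T₂).
Cᵥ = 3R/2 = 12.47 J/(mol·K).
W = (1.8)(12.47)(325 − 593) = -6016 J.

W ≈ -6020 J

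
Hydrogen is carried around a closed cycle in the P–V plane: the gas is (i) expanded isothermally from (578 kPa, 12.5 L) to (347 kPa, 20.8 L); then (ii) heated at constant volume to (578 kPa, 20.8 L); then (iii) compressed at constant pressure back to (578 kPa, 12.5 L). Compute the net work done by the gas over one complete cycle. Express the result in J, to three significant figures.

Leg (i): W = PᵢVᵢ ln(V_f/Vᵢ) = (7225) ln(20.8/12.5) = 3679 J.
Leg (ii): W = 0.
Leg (iii): W = PΔV = (578)(12.5 − 20.8) = -4797 J.
W_net = 3679 − 4797 = -1118 J.

W_net ≈ -1120 J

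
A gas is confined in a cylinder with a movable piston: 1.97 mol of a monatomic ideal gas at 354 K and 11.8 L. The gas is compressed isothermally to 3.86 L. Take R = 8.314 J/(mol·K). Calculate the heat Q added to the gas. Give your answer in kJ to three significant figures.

Q ≈ -6.48 kJ

Isothermal ⇒ ΔU = 0, so Q = W = nRT ln(V₂/V₁).
Q = (1.97)(8.314)(354) ln(3.86/11.8) = 5798 × -1.117 = -6479 J.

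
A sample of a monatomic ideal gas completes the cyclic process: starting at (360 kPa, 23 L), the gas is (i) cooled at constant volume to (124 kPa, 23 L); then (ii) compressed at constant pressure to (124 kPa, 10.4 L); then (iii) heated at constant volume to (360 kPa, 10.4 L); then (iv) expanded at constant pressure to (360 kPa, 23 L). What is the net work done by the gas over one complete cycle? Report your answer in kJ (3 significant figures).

Constant-volume legs do no work.
W(ii) = (124)(10.4 − 23) = -1562 J; W(iv) = (360)(23 − 10.4) = 4536 J.
W_net = -1562 + 4536 = 2974 J (the clockwise enclosed area).

W_net ≈ 2.97 kJ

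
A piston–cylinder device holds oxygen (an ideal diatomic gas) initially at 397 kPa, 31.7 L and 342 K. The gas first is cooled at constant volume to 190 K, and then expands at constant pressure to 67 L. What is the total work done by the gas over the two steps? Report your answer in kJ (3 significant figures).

W_total ≈ 7.79 kJ

Step 1 (isochoric): W = 0 (constant volume).
After step 1: P = 220.6 kPa (V unchanged).
Step 2 (isobaric): W = PΔV = (220.6 kPa)(67 − 31.7 L) = 7786 J.
W_total = 0 + 7786 = 7786 J.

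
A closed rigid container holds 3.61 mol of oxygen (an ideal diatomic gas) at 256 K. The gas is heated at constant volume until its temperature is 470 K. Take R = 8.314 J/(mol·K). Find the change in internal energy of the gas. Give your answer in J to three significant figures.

Constant volume ⇒ W = 0, so Q = ΔU = nCᵥΔT with Cᵥ = 5R/2 = 20.79 J/(mol·K).
ΔU = (3.61)(20.79)(470 − 256) = 16057 J.

ΔU ≈ 16100 J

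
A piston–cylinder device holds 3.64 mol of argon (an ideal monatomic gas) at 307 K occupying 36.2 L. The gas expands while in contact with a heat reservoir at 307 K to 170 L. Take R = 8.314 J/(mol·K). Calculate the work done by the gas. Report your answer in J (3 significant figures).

W ≈ 14400 J

Isothermal: W = nRT ln(V₂/V₁).
W = (3.64)(8.314)(307) × ln(170/36.2)
  = 9291 × 1.547
W_by_gas = 14370 J.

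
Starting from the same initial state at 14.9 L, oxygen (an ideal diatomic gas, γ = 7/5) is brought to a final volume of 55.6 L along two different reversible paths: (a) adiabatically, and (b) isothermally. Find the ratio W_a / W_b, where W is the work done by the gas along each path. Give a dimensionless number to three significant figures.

W_a / W_b ≈ 0.777

Path (a) adiabatic: W = P₁V₁(1 − (V₁/V₂)^(γ−1))/(γ−1) → W_a/(P₁V₁) = 1.024.
Path (b) isothermal: W = P₁V₁ ln(V₂/V₁) → W_b/(P₁V₁) = 1.317.
W_a / W_b = 1.024 / 1.317 = 0.7774.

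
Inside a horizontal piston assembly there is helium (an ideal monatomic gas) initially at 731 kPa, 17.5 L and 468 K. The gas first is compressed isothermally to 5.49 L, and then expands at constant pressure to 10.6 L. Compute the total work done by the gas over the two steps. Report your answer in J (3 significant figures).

W_total ≈ -2920 J

Step 1 (isothermal): W = P₁V₁ ln(V₂/V₁) = (12792) ln(5.49/17.5) = -14830 J.
After step 1: P = 2330 kPa, V = 5.49 L, T = 468 K.
Step 2 (isobaric): W = PΔV = (2330 kPa)(10.6 − 5.49 L) = 11907 J.
W_total = -14830 + 11907 = -2923 J.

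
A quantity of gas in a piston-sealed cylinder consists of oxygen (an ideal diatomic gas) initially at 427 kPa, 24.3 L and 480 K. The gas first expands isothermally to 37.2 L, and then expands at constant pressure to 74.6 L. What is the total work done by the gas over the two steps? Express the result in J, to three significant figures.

W_total ≈ 14900 J

Step 1 (isothermal): W = P₁V₁ ln(V₂/V₁) = (10376) ln(37.2/24.3) = 4418 J.
After step 1: P = 278.9 kPa, V = 37.2 L, T = 480 K.
Step 2 (isobaric): W = PΔV = (278.9 kPa)(74.6 − 37.2 L) = 10432 J.
W_total = 4418 + 10432 = 14850 J.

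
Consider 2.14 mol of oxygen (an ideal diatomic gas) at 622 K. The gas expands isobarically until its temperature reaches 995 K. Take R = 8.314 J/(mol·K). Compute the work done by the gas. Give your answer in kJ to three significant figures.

W ≈ 6.64 kJ

Isobaric: W = P ΔV = nR ΔT.
W = (2.14)(8.314)(995 − 622) = 6636 J.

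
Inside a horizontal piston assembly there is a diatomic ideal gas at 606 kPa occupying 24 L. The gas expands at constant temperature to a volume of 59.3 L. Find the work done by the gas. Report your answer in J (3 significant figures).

Isothermal: W = nRT ln(V₂/V₁) = P₁V₁ ln(V₂/V₁).
P₁V₁ = (606 kPa)(24 L) = 14544 J.
W = 14544 × ln(59.3/24) = 14544 × 0.9046
W_by_gas = 13156 J.

W ≈ 13200 J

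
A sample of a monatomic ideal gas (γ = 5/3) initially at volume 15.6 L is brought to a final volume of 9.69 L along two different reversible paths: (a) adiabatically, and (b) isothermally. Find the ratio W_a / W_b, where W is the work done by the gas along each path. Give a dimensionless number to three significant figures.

Path (a) adiabatic: W = P₁V₁(1 − (V₁/V₂)^(γ−1))/(γ−1) → W_a/(P₁V₁) = -0.5604.
Path (b) isothermal: W = P₁V₁ ln(V₂/V₁) → W_b/(P₁V₁) = -0.4762.
W_a / W_b = -0.5604 / -0.4762 = 1.177.

W_a / W_b ≈ 1.18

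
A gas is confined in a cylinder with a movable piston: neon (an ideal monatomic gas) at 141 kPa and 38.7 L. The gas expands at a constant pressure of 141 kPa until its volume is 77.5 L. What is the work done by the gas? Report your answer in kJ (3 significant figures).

Isobaric: W = P ΔV.
W = (141 kPa)(77.5 − 38.7 L) = (141)(38.8) = 5471 J.

W ≈ 5.47 kJ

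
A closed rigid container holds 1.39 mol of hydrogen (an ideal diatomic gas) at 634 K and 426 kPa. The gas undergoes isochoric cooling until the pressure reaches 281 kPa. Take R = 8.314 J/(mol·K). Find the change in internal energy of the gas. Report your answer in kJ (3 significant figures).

Constant volume ⇒ W = 0, so Q = ΔU = nCᵥΔT with Cᵥ = 5R/2 = 20.79 J/(mol·K).
At constant V, T₂/T₁ = P₂/P₁ ⇒ ΔT = T₁(P₂/P₁ − 1) = 634·(281/426 − 1) = -215.8 K.
ΔU = (1.39)(20.79)(-215.8) = -6235 J.

ΔU ≈ -6.23 kJ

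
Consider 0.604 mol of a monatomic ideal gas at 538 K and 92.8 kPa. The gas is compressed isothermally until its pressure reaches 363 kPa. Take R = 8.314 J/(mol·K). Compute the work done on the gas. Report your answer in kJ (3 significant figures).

Isothermal process: W = nRT ln(V₂/V₁) = nRT ln(P₁/P₂).
W = (0.604)(8.314)(538) × ln(92.8/363)
  = 2702 × ln(0.2556) = 2702 × -1.364
W_by_gas = -3685 J; work on gas = −W_by = 3685 J.

W ≈ 3.68 kJ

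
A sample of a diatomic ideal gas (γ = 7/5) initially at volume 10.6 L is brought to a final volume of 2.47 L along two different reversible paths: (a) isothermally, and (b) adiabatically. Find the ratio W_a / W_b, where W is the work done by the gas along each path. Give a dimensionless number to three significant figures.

W_a / W_b ≈ 0.737

Path (a) isothermal: W = P₁V₁ ln(V₂/V₁) → W_a/(P₁V₁) = -1.457.
Path (b) adiabatic: W = P₁V₁(1 − (V₁/V₂)^(γ−1))/(γ−1) → W_b/(P₁V₁) = -1.977.
W_a / W_b = -1.457 / -1.977 = 0.7368.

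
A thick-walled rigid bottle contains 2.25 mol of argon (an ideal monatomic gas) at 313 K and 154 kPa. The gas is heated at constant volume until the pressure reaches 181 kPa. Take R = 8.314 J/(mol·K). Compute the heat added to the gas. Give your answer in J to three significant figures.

Q ≈ 1540 J

Constant volume ⇒ W = 0, so Q = ΔU = nCᵥΔT with Cᵥ = 3R/2 = 12.47 J/(mol·K).
At constant V, T₂/T₁ = P₂/P₁ ⇒ ΔT = T₁(P₂/P₁ − 1) = 313·(181/154 − 1) = 54.88 K.
ΔU = (2.25)(12.47)(54.88) = 1540 J.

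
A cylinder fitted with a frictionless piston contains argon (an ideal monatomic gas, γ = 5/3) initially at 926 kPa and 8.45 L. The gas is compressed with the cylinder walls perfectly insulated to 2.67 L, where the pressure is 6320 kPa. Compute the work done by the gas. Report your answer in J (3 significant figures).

W ≈ -13600 J

Adiabatic: W = (P₁V₁ − P₂V₂)/(γ − 1) with γ = 5/3.
P₁V₁ = 7825 J, P₂V₂ = 16874 J.
W = (7825 − 16874) / 0.6667 = -13575 J.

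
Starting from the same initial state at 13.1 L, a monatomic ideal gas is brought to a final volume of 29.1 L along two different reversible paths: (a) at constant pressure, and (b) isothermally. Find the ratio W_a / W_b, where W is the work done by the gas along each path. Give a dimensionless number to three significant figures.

Path (a) isobaric: W = P₁(V₂ − V₁) → W_a/(P₁V₁) = 1.221.
Path (b) isothermal: W = P₁V₁ ln(V₂/V₁) → W_b/(P₁V₁) = 0.7981.
W_a / W_b = 1.221 / 0.7981 = 1.53.

W_a / W_b ≈ 1.53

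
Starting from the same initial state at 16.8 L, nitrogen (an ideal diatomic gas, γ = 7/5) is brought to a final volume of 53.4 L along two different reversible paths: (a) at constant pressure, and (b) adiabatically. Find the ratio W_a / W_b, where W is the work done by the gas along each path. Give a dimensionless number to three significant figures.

W_a / W_b ≈ 2.35

Path (a) isobaric: W = P₁(V₂ − V₁) → W_a/(P₁V₁) = 2.179.
Path (b) adiabatic: W = P₁V₁(1 − (V₁/V₂)^(γ−1))/(γ−1) → W_b/(P₁V₁) = 0.9258.
W_a / W_b = 2.179 / 0.9258 = 2.353.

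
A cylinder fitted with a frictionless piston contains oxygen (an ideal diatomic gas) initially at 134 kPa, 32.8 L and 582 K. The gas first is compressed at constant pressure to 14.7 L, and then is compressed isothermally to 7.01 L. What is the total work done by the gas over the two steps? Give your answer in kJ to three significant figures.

Step 1 (isobaric): W = PΔV = (134 kPa)(14.7 − 32.8 L) = -2425 J.
After step 1: P = 134 kPa, V = 14.7 L, T = 260.8 K.
Step 2 (isothermal): W = P₁V₁ ln(V₂/V₁) = (1970) ln(7.01/14.7) = -1459 J.
W_total = -2425 − 1459 = -3884 J.

W_total ≈ -3.88 kJ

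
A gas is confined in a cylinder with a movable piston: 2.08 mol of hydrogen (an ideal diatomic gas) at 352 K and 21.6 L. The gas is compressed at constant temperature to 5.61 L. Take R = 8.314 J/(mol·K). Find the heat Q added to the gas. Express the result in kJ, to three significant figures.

Isothermal ⇒ ΔU = 0, so Q = W = nRT ln(V₂/V₁).
Q = (2.08)(8.314)(352) ln(5.61/21.6) = 6087 × -1.348 = -8206 J.

Q ≈ -8.21 kJ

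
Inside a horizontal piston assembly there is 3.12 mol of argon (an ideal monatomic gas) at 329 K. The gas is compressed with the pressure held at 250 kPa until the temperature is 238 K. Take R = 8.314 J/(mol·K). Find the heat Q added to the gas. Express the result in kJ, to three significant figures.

Q ≈ -5.90 kJ

Isobaric: W = nRΔT = (3.12)(8.314)(-91) = -2361 J.
ΔU = nCᵥΔT with Cᵥ = 3R/2: ΔU = (3.12)(12.47)(-91) = -3541 J.
Q = ΔU + W = -3541 − 2361 = -5901 J.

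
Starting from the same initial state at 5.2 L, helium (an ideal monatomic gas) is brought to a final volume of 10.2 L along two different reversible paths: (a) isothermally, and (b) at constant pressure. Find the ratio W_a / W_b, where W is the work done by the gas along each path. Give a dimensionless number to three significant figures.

W_a / W_b ≈ 0.701

Path (a) isothermal: W = P₁V₁ ln(V₂/V₁) → W_a/(P₁V₁) = 0.6737.
Path (b) isobaric: W = P₁(V₂ − V₁) → W_b/(P₁V₁) = 0.9615.
W_a / W_b = 0.6737 / 0.9615 = 0.7007.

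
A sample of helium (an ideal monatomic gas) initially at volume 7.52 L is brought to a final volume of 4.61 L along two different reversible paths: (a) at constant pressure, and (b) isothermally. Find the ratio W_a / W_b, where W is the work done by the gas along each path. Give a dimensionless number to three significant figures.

Path (a) isobaric: W = P₁(V₂ − V₁) → W_a/(P₁V₁) = -0.387.
Path (b) isothermal: W = P₁V₁ ln(V₂/V₁) → W_b/(P₁V₁) = -0.4893.
W_a / W_b = -0.387 / -0.4893 = 0.7908.

W_a / W_b ≈ 0.791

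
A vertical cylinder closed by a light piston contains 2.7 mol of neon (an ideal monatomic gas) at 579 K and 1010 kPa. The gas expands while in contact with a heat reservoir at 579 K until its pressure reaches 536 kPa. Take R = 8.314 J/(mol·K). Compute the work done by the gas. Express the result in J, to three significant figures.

Isothermal process: W = nRT ln(V₂/V₁) = nRT ln(P₁/P₂).
W = (2.7)(8.314)(579) × ln(1010/536)
  = 12997 × ln(1.884) = 12997 × 0.6336
W_by_gas = 8235 J.

W ≈ 8230 J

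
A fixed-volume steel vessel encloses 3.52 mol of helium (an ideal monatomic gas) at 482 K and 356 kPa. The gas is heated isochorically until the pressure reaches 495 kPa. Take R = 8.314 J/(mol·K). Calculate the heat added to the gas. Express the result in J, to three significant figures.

Q ≈ 8260 J

Constant volume ⇒ W = 0, so Q = ΔU = nCᵥΔT with Cᵥ = 3R/2 = 12.47 J/(mol·K).
At constant V, T₂/T₁ = P₂/P₁ ⇒ ΔT = T₁(P₂/P₁ − 1) = 482·(495/356 − 1) = 188.2 K.
ΔU = (3.52)(12.47)(188.2) = 8261 J.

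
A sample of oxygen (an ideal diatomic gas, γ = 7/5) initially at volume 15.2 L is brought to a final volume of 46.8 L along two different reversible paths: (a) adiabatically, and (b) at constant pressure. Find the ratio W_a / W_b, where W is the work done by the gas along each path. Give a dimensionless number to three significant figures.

Path (a) adiabatic: W = P₁V₁(1 − (V₁/V₂)^(γ−1))/(γ−1) → W_a/(P₁V₁) = 0.9057.
Path (b) isobaric: W = P₁(V₂ − V₁) → W_b/(P₁V₁) = 2.079.
W_a / W_b = 0.9057 / 2.079 = 0.4356.

W_a / W_b ≈ 0.436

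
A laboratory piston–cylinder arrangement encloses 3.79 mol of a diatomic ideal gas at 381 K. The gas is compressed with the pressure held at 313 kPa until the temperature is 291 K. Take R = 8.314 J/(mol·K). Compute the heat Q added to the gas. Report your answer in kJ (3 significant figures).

Q ≈ -9.93 kJ

Isobaric: W = nRΔT = (3.79)(8.314)(-90) = -2836 J.
ΔU = nCᵥΔT with Cᵥ = 5R/2: ΔU = (3.79)(20.79)(-90) = -7090 J.
Q = ΔU + W = -7090 − 2836 = -9926 J.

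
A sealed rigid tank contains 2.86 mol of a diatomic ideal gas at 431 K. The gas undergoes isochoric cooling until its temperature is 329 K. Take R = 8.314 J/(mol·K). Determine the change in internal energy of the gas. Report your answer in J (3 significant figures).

Constant volume ⇒ W = 0, so Q = ΔU = nCᵥΔT with Cᵥ = 5R/2 = 20.79 J/(mol·K).
ΔU = (2.86)(20.79)(329 − 431) = -6063 J.

ΔU ≈ -6060 J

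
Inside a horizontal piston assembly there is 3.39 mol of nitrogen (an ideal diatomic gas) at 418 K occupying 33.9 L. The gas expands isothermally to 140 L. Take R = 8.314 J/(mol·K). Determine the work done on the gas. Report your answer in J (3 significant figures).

Isothermal: W = nRT ln(V₂/V₁).
W = (3.39)(8.314)(418) × ln(140/33.9)
  = 11781 × 1.418
W_by_gas = 16708 J; work on gas = −W_by = -16708 J.

W ≈ -16700 J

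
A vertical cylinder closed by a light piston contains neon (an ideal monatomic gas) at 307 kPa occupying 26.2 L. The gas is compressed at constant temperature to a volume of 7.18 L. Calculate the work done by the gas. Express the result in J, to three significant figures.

W ≈ -10400 J

Isothermal: W = nRT ln(V₂/V₁) = P₁V₁ ln(V₂/V₁).
P₁V₁ = (307 kPa)(26.2 L) = 8043 J.
W = 8043 × ln(7.18/26.2) = 8043 × -1.294
W_by_gas = -10412 J.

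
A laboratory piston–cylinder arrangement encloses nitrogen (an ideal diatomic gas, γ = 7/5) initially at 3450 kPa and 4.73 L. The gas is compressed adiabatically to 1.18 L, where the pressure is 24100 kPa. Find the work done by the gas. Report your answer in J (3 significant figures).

W ≈ -30300 J

Adiabatic: W = (P₁V₁ − P₂V₂)/(γ − 1) with γ = 7/5.
P₁V₁ = 16319 J, P₂V₂ = 28438 J.
W = (16319 − 28438) / 0.4 = -30299 J.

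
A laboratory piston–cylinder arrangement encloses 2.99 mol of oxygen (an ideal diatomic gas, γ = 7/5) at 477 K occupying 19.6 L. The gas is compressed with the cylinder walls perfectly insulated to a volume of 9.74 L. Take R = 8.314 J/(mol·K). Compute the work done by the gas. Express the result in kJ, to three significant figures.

W ≈ -9.57 kJ

Adiabatic: TV^(γ−1) = const with γ = 7/5.
T₂ = T₁ (V₁/V₂)^(γ−1) = 477 × (19.6/9.74)^0.4 = 477 × 1.323 = 631 K.
W_by = nCᵥ(T₁ − T₂) = (2.99)(20.79)(477 − 631) = -9568 J.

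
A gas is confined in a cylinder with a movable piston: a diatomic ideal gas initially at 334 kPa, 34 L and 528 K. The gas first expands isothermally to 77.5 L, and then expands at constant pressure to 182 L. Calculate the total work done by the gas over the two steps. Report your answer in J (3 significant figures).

Step 1 (isothermal): W = P₁V₁ ln(V₂/V₁) = (11356) ln(77.5/34) = 9356 J.
After step 1: P = 146.5 kPa, V = 77.5 L, T = 528 K.
Step 2 (isobaric): W = PΔV = (146.5 kPa)(182 − 77.5 L) = 15312 J.
W_total = 9356 + 15312 = 24669 J.

W_total ≈ 24700 J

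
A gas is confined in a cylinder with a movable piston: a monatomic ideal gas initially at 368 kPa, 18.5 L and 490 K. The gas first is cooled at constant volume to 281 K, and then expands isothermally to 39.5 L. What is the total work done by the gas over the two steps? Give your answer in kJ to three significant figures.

Step 1 (isochoric): W = 0 (constant volume).
After step 1: P = 211 kPa (V unchanged).
Step 2 (isothermal): W = P₁V₁ ln(V₂/V₁) = (3904) ln(39.5/18.5) = 2961 J.
W_total = 0 + 2961 = 2961 J.

W_total ≈ 2.96 kJ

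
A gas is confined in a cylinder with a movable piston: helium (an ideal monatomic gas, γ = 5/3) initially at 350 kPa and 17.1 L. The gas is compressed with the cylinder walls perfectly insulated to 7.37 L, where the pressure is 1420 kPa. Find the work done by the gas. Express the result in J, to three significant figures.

Adiabatic: W = (P₁V₁ − P₂V₂)/(γ − 1) with γ = 5/3.
P₁V₁ = 5985 J, P₂V₂ = 10465 J.
W = (5985 − 10465) / 0.6667 = -6721 J.

W ≈ -6720 J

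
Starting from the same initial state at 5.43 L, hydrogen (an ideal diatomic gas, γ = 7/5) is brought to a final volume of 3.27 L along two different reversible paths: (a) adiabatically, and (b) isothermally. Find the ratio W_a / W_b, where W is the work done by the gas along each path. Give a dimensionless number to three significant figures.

W_a / W_b ≈ 1.11

Path (a) adiabatic: W = P₁V₁(1 − (V₁/V₂)^(γ−1))/(γ−1) → W_a/(P₁V₁) = -0.5623.
Path (b) isothermal: W = P₁V₁ ln(V₂/V₁) → W_b/(P₁V₁) = -0.5071.
W_a / W_b = -0.5623 / -0.5071 = 1.109.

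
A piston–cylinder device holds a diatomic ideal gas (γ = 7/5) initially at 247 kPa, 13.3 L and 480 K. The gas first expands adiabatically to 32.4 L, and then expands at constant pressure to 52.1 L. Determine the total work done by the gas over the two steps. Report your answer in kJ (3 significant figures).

W_total ≈ 3.86 kJ

Step 1 (adiabatic): W = (P₁V₁ − P₂V₂)/(γ−1) = (3285 − 2301)/0.4 = 2461 J.
After step 1: P = 71.01 kPa, V = 32.4 L, T = 336.2 K.
Step 2 (isobaric): W = PΔV = (71.01 kPa)(52.1 − 32.4 L) = 1399 J.
W_total = 2461 + 1399 = 3860 J.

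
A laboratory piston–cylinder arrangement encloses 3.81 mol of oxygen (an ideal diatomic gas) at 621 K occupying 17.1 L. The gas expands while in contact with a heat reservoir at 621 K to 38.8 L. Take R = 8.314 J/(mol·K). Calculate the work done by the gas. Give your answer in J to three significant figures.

Isothermal: W = nRT ln(V₂/V₁).
W = (3.81)(8.314)(621) × ln(38.8/17.1)
  = 19671 × 0.8193
W_by_gas = 16117 J.

W ≈ 16100 J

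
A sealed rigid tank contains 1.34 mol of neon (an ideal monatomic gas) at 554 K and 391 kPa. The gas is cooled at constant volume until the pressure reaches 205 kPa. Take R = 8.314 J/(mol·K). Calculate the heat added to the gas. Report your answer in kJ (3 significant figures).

Constant volume ⇒ W = 0, so Q = ΔU = nCᵥΔT with Cᵥ = 3R/2 = 12.47 J/(mol·K).
At constant V, T₂/T₁ = P₂/P₁ ⇒ ΔT = T₁(P₂/P₁ − 1) = 554·(205/391 − 1) = -263.5 K.
ΔU = (1.34)(12.47)(-263.5) = -4404 J.

Q ≈ -4.40 kJ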